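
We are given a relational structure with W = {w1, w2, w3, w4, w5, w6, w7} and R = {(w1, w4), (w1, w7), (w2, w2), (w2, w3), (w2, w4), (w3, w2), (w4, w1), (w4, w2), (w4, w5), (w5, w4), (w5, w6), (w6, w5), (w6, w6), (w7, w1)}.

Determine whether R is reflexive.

No

Reflexive: no — w1 is not related to itself.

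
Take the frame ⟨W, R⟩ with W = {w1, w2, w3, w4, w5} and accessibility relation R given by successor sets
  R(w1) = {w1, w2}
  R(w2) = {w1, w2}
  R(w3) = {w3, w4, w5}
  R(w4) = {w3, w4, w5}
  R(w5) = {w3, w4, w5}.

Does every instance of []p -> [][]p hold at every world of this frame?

Axiom 4 corresponds to the accessibility relation being transitive.
Transitive: yes — every two-step R-path is closed by a direct edge.

Yes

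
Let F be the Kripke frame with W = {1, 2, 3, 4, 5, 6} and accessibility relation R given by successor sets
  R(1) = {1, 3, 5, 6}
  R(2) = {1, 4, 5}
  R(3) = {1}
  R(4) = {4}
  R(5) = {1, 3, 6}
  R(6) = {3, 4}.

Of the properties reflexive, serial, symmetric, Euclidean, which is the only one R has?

serial

Reflexive: no — 2 is not related to itself.
Serial: yes — every world has a successor (e.g. 1 R 1).
Symmetric: no — 1 R 6 but not 6 R 1.
Euclidean: no — 1 R 3 and 1 R 5, but not 3 R 5.
Only serial holds.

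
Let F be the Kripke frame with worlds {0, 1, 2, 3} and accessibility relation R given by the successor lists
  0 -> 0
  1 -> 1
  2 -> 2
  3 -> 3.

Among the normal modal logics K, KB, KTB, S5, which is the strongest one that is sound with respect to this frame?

Symmetric (axiom B): yes — every pair in R has its reverse in R.
Reflexive (axiom T): yes — every world is R-related to itself.
Euclidean (axiom 5): yes — any two successors of a common world are R-related.
So F validates K, KB, KTB, S5. The strongest is S5.

S5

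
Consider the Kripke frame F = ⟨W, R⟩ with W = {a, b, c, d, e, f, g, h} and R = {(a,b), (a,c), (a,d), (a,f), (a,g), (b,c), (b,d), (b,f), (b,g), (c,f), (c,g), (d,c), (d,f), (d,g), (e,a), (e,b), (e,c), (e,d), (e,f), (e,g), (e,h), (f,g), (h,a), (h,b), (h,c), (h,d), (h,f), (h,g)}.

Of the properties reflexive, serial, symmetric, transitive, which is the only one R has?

Reflexive: no — a is not related to itself.
Serial: no — g has no R-successor.
Symmetric: no — a R b but not b R a.
Transitive: yes — every two-step R-path is closed by a direct edge.
Only transitive holds.

transitive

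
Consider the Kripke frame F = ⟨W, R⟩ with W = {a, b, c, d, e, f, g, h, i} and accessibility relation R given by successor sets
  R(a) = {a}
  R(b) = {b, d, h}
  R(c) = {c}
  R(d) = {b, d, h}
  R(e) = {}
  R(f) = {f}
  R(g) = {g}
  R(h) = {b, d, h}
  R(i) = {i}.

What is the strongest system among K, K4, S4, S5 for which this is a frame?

K4

Transitive (axiom 4): yes — every two-step R-path is closed by a direct edge.
Reflexive (axiom T): no — e is not related to itself.
Euclidean (axiom 5): yes — any two successors of a common world are R-related.
So F validates K, K4; S4 would additionally require R to be reflexive. The strongest is K4.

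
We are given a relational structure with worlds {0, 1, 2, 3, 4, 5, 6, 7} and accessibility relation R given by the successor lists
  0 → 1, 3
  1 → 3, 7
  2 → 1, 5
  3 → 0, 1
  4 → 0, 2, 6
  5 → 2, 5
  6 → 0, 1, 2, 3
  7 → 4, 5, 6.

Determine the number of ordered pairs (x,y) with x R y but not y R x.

13

Enumerating: (0,1), (1,7), (2,1), (4,0), (4,2), (4,6), (6,0), (6,1), (6,2), (6,3), (7,4), (7,5), (7,6).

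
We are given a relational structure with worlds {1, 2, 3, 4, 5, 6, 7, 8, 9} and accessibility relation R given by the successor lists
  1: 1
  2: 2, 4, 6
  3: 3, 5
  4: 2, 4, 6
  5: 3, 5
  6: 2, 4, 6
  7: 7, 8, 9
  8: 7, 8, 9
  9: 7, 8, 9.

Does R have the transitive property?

Transitive: yes — every two-step R-path is closed by a direct edge.

Yes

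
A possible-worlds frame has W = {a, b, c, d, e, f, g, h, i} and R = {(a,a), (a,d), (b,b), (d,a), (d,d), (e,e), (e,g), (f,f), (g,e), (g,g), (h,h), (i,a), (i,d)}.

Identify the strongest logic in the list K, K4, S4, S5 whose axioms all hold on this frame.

Transitive (axiom 4): yes — every two-step R-path is closed by a direct edge.
Reflexive (axiom T): no — c is not related to itself.
Euclidean (axiom 5): yes — any two successors of a common world are R-related.
So F validates K, K4; S4 would additionally require R to be reflexive. The strongest is K4.

K4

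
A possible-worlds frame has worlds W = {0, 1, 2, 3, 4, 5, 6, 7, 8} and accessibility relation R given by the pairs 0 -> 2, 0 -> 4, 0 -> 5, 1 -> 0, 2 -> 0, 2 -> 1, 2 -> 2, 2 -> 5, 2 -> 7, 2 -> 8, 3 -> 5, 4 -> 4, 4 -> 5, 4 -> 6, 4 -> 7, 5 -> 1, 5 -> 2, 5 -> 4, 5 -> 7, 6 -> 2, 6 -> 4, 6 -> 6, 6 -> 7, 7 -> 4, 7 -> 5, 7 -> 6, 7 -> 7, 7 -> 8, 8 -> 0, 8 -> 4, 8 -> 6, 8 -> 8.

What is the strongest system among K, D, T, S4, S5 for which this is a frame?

Serial (axiom D): yes — every world has a successor (e.g. 0 R 2).
Reflexive (axiom T): no — 0 is not related to itself.
Transitive (axiom 4): no — 0 R 2 and 2 R 1, but not 0 R 1.
Euclidean (axiom 5): no — 0 R 2 and 0 R 4, but not 2 R 4.
So F validates K, D; T would additionally require R to be reflexive. The strongest is D.

D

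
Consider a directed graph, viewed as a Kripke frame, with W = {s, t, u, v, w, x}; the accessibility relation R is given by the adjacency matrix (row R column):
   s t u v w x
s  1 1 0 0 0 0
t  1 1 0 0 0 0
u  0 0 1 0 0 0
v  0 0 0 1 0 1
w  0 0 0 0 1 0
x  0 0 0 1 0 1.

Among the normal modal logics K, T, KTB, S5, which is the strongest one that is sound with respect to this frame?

Reflexive (axiom T): yes — every world is R-related to itself.
Symmetric (axiom B): yes — every pair in R has its reverse in R.
Euclidean (axiom 5): yes — any two successors of a common world are R-related.
So F validates K, T, KTB, S5. The strongest is S5.

S5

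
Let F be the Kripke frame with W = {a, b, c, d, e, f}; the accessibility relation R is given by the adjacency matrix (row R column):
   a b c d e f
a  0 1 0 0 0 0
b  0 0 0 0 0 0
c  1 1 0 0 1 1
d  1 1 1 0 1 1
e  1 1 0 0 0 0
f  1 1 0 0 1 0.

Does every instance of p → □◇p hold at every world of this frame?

The schema B characterises exactly the symmetric frames.
Symmetric: no — a R b but not b R a.

No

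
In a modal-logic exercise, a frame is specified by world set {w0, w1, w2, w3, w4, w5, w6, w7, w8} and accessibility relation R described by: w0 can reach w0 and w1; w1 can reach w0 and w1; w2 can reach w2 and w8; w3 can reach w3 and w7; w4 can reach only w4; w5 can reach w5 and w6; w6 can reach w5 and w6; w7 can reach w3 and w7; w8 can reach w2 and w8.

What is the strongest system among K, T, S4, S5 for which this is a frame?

S5

Reflexive (axiom T): yes — every world is R-related to itself.
Transitive (axiom 4): yes — every two-step R-path is closed by a direct edge.
Euclidean (axiom 5): yes — any two successors of a common world are R-related.
So F validates K, T, S4, S5. The strongest is S5.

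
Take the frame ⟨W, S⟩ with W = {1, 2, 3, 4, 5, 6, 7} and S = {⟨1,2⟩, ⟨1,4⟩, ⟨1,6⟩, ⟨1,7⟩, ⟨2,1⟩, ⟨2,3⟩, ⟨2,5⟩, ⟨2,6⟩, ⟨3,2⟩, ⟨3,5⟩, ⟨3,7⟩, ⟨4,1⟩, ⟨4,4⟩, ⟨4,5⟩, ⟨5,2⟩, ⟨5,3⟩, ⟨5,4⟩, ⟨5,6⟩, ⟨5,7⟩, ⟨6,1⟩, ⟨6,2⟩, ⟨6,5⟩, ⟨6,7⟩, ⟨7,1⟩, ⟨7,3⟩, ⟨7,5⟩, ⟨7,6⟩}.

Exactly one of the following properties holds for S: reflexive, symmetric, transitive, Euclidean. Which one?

symmetric

Reflexive: no — 1 is not related to itself.
Symmetric: yes — every pair in S has its reverse in S.
Transitive: no — 1 S 2 and 2 S 3, but not 1 S 3.
Euclidean: no — 1 S 2 and 1 S 4, but not 2 S 4.
Only symmetric holds.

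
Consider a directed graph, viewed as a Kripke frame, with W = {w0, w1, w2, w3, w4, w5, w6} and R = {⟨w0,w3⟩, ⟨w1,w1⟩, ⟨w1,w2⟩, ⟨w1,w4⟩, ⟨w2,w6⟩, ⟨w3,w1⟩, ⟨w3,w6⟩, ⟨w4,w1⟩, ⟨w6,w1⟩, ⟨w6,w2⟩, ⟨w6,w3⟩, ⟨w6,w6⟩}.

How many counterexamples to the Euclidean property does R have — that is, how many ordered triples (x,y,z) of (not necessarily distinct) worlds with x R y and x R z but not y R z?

14

Enumerating: (w0,w3,w3), (w1,w2,w1), (w1,w2,w2), (w1,w2,w4), (w1,w4,w2), (w1,w4,w4), (w3,w1,w6), (w6,w1,w3), (w6,w1,w6), (w6,w2,w1), (w6,w2,w2), (w6,w2,w3), (w6,w3,w2), (w6,w3,w3).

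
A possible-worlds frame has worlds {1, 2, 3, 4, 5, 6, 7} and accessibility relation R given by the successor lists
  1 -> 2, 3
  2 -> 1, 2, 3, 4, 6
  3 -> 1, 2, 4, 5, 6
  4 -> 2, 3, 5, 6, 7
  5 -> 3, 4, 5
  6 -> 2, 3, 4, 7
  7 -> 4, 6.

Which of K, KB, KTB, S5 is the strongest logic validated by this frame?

KB

Symmetric (axiom B): yes — every pair in R has its reverse in R.
Reflexive (axiom T): no — 1 is not related to itself.
Euclidean (axiom 5): no — 2 R 1 and 2 R 4, but not 1 R 4.
So F validates K, KB; KTB would additionally require R to be reflexive. The strongest is KB.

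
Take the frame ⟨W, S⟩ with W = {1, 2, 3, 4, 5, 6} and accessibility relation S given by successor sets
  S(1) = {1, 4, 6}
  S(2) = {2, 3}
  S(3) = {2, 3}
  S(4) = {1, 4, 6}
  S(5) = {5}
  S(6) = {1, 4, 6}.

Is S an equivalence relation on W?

Yes

Reflexive: yes — every world is S-related to itself.
Symmetric: yes — every pair in S has its reverse in S.
Transitive: yes — every two-step S-path is closed by a direct edge.
So S is an equivalence relation.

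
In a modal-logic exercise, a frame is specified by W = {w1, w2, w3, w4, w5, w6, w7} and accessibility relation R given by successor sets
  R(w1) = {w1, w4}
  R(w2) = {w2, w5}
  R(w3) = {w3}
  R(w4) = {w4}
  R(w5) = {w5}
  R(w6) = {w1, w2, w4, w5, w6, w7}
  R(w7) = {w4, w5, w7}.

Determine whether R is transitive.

Yes

Transitive: yes — every two-step R-path is closed by a direct edge.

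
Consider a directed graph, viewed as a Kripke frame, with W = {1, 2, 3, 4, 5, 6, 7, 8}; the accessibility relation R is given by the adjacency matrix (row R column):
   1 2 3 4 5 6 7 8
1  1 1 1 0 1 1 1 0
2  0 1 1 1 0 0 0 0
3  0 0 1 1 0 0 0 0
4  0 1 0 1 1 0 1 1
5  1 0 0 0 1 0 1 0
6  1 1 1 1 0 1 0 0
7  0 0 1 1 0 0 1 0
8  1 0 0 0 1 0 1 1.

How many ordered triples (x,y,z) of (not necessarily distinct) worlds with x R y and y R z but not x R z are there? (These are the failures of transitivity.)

33

Enumerating: (1,2,4), (1,3,4), (1,6,4), (1,7,4), (2,4,5), (2,4,7), (2,4,8), (3,4,2), (3,4,5), (3,4,7), (3,4,8), (4,2,3), … and 21 more.
Total: 33.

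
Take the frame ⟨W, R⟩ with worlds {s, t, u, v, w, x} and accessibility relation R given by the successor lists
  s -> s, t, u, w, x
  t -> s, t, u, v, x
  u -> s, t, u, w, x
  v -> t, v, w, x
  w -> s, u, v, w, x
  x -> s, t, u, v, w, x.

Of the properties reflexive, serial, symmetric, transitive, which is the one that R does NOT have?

Reflexive: yes — every world is R-related to itself.
Serial: yes — every world has a successor (e.g. s R s).
Symmetric: yes — every pair in R has its reverse in R.
Transitive: no — s R t and t R v, but not s R v.
Only transitive fails.

transitive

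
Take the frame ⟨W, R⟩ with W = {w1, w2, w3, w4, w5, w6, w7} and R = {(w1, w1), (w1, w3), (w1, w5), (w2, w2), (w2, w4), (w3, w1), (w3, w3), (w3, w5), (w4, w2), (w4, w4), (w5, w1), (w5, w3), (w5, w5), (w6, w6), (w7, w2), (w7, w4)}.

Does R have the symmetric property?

No

Symmetric: no — w7 R w2 but not w2 R w7.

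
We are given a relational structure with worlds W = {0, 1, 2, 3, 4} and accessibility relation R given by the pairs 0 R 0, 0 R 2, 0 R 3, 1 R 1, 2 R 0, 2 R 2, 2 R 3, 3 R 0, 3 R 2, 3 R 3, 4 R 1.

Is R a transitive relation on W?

Yes

Transitive: yes — every two-step R-path is closed by a direct edge.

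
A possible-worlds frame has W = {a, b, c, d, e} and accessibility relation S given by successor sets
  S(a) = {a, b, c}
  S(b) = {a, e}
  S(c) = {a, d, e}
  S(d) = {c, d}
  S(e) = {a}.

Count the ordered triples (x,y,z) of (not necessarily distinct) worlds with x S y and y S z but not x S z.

Enumerating: (a,b,e), (a,c,d), (a,c,e), (b,a,b), (b,a,c), (c,a,b), (c,a,c), (c,d,c), (d,c,a), (d,c,e), (e,a,b), (e,a,c).

12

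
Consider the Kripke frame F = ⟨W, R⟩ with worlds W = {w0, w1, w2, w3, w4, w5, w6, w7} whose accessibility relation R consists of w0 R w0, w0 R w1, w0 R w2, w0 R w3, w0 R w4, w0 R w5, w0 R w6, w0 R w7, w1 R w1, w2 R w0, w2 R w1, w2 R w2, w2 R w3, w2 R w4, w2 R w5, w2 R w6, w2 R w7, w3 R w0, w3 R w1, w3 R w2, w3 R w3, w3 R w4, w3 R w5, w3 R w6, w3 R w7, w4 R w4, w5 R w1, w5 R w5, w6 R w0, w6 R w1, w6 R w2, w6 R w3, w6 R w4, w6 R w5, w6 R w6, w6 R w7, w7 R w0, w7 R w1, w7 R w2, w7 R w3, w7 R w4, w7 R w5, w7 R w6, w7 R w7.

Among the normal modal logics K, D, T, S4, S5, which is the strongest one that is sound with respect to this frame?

Serial (axiom D): yes — every world has a successor (e.g. w0 R w0).
Reflexive (axiom T): yes — every world is R-related to itself.
Transitive (axiom 4): yes — every two-step R-path is closed by a direct edge.
Euclidean (axiom 5): no — w0 R w1 and w0 R w2, but not w1 R w2.
So F validates K, D, T, S4; S5 would additionally require R to be Euclidean. The strongest is S4.

S4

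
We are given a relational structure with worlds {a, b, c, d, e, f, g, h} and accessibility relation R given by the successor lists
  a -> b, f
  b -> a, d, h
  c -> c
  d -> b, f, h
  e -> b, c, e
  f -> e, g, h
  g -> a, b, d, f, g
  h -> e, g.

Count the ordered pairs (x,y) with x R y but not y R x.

Enumerating: (a,f), (b,h), (d,f), (d,h), (e,b), (e,c), (f,e), (f,h), (g,a), (g,b), (g,d), (h,e), (h,g).

13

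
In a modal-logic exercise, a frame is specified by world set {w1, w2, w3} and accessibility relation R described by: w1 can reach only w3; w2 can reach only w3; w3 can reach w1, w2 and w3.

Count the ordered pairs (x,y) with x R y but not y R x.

R is symmetric; there are no such tuples.

0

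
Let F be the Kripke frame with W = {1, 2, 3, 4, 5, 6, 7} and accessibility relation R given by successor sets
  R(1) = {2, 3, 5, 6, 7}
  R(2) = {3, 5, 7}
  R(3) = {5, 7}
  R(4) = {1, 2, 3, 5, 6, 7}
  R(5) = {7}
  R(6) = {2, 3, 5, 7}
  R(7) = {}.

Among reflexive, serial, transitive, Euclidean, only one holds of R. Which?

Reflexive: no — 1 is not related to itself.
Serial: no — 7 has no R-successor.
Transitive: yes — every two-step R-path is closed by a direct edge.
Euclidean: no — 1 R 2 and 1 R 6, but not 2 R 6.
Only transitive holds.

transitive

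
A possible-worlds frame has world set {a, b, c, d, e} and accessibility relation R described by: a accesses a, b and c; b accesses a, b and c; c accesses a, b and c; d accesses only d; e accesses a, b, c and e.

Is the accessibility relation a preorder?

Yes

Reflexive: yes — every world is R-related to itself.
Transitive: yes — every two-step R-path is closed by a direct edge.
So R is a preorder.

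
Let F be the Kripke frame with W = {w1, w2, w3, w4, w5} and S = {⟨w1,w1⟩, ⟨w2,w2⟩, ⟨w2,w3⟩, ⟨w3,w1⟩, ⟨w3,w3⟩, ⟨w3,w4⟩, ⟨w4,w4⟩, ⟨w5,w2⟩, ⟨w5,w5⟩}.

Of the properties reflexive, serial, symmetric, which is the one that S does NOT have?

symmetric

Reflexive: yes — every world is S-related to itself.
Serial: yes — every world has a successor (e.g. w1 S w1).
Symmetric: no — w2 S w3 but not w3 S w2.
Only symmetric fails.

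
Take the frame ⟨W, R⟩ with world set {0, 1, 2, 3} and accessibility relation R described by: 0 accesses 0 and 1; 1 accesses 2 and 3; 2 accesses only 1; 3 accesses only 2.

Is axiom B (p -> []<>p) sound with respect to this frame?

By correspondence theory, B is valid on a frame iff R is symmetric.
Symmetric: no — 0 R 1 but not 1 R 0.

No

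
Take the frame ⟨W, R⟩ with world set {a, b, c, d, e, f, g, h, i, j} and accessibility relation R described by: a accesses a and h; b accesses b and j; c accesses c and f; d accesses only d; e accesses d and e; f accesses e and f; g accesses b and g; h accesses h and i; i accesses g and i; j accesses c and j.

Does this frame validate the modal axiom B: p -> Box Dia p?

No

Axiom B corresponds to the accessibility relation being symmetric.
Symmetric: no — a R h but not h R a.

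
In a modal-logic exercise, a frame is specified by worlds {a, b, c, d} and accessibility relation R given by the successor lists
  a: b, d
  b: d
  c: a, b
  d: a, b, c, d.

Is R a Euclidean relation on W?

Euclidean: no — c R b and c R a, but not b R a.

No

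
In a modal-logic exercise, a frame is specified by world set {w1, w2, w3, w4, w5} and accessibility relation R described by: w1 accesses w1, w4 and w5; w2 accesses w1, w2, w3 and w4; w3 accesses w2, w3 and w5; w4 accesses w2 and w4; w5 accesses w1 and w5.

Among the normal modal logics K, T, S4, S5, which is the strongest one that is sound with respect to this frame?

Reflexive (axiom T): yes — every world is R-related to itself.
Transitive (axiom 4): no — w1 R w4 and w4 R w2, but not w1 R w2.
Euclidean (axiom 5): no — w1 R w4 and w1 R w5, but not w4 R w5.
So F validates K, T; S4 would additionally require R to be transitive. The strongest is T.

T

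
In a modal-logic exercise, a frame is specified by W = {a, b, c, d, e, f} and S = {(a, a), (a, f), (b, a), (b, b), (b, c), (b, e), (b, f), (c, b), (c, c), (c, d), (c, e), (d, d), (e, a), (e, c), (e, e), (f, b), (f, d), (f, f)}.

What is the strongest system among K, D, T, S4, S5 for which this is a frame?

T

Serial (axiom D): yes — every world has a successor (e.g. a S a).
Reflexive (axiom T): yes — every world is S-related to itself.
Transitive (axiom 4): no — a S f and f S b, but not a S b.
Euclidean (axiom 5): no — b S a and b S c, but not a S c.
So F validates K, D, T; S4 would additionally require S to be transitive. The strongest is T.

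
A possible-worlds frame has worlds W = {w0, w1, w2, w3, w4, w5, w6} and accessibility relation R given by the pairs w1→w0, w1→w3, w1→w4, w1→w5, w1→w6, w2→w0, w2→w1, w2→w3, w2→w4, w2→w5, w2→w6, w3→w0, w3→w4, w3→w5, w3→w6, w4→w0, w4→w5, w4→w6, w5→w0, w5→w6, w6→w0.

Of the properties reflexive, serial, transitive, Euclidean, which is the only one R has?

Reflexive: no — w0 is not related to itself.
Serial: no — w0 has no R-successor.
Transitive: yes — every two-step R-path is closed by a direct edge.
Euclidean: no — w1 R w0 and w1 R w3, but not w0 R w3.
Only transitive holds.

transitive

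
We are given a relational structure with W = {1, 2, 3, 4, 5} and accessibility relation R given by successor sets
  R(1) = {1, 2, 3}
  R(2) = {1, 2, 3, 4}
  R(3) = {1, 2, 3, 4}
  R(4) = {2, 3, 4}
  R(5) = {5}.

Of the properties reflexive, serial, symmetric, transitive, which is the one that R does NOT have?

Reflexive: yes — every world is R-related to itself.
Serial: yes — every world has a successor (e.g. 1 R 1).
Symmetric: yes — every pair in R has its reverse in R.
Transitive: no — 1 R 2 and 2 R 4, but not 1 R 4.
Only transitive fails.

transitive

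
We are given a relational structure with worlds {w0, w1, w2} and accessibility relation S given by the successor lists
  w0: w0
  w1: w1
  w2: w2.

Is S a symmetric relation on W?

Symmetric: yes — every pair in S has its reverse in S.

Yes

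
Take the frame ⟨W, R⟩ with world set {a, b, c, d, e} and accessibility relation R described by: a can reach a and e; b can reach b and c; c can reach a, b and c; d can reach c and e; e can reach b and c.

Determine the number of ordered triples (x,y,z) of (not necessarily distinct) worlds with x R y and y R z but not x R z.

8

Enumerating: (a,e,b), (a,e,c), (b,c,a), (c,a,e), (d,c,a), (d,c,b), (d,e,b), (e,c,a).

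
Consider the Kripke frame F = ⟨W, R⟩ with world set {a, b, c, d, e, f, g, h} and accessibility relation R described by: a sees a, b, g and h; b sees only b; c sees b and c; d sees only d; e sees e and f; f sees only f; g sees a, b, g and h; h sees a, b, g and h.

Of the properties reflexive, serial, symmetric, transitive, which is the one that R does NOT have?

Reflexive: yes — every world is R-related to itself.
Serial: yes — every world has a successor (e.g. a R a).
Symmetric: no — a R b but not b R a.
Transitive: yes — every two-step R-path is closed by a direct edge.
Only symmetric fails.

symmetric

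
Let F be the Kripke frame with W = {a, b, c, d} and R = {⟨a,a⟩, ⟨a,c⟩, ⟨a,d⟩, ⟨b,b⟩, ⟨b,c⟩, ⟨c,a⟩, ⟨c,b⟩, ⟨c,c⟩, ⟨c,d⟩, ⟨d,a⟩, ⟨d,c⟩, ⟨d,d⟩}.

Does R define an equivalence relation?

Reflexive: yes — every world is R-related to itself.
Symmetric: yes — every pair in R has its reverse in R.
Transitive: no — a R c and c R b, but not a R b.
So R is not an equivalence relation.

No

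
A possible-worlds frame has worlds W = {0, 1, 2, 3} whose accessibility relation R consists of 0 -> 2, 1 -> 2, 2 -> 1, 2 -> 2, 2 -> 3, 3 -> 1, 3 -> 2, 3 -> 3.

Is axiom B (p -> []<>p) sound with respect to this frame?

No

Axiom B corresponds to the accessibility relation being symmetric.
Symmetric: no — 0 R 2 but not 2 R 0.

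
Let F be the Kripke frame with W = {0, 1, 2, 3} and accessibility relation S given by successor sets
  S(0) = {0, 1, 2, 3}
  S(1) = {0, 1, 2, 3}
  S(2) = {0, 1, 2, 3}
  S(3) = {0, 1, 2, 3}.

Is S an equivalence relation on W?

Yes

Reflexive: yes — every world is S-related to itself.
Symmetric: yes — every pair in S has its reverse in S.
Transitive: yes — every two-step S-path is closed by a direct edge.
So S is an equivalence relation.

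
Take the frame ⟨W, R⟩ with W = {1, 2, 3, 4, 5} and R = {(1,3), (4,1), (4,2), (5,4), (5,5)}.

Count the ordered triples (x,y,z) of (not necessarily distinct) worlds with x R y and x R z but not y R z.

7

Enumerating: (1,3,3), (4,1,1), (4,1,2), (4,2,1), (4,2,2), (5,4,4), (5,4,5).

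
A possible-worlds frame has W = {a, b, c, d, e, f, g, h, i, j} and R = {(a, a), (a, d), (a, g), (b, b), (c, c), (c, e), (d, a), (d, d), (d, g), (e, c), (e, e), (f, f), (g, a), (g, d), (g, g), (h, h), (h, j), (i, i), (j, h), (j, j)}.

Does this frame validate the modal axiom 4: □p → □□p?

Yes

The schema 4 characterises exactly the transitive frames.
Transitive: yes — every two-step R-path is closed by a direct edge.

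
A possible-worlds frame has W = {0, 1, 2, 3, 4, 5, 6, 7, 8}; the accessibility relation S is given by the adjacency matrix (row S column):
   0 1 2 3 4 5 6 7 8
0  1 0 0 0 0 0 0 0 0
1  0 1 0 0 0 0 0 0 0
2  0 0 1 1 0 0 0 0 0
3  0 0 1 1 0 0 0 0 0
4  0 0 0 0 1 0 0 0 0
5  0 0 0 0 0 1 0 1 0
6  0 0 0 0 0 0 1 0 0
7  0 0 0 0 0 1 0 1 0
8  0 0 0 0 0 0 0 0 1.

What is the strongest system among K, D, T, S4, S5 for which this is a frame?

Serial (axiom D): yes — every world has a successor (e.g. 0 S 0).
Reflexive (axiom T): yes — every world is S-related to itself.
Transitive (axiom 4): yes — every two-step S-path is closed by a direct edge.
Euclidean (axiom 5): yes — any two successors of a common world are S-related.
So F validates K, D, T, S4, S5. The strongest is S5.

S5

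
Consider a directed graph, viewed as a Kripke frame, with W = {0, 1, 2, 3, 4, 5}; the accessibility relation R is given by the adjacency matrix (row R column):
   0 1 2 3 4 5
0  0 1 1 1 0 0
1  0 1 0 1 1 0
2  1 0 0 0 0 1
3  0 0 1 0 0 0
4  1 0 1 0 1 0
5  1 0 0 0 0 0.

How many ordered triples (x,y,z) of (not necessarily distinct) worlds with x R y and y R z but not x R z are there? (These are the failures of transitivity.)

Enumerating: (0,1,4), (0,2,0), (0,2,5), (1,3,2), (1,4,0), (1,4,2), (2,0,1), (2,0,2), (2,0,3), (3,2,0), (3,2,5), (4,0,1), (4,0,3), (4,2,5), (5,0,1), (5,0,2), (5,0,3).

17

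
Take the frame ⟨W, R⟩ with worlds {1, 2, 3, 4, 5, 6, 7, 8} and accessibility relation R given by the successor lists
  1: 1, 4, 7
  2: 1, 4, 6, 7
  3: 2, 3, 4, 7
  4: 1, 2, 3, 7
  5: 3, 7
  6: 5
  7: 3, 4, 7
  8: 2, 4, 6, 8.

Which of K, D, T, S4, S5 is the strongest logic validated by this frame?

D

Serial (axiom D): yes — every world has a successor (e.g. 1 R 1).
Reflexive (axiom T): no — 2 is not related to itself.
Transitive (axiom 4): no — 1 R 4 and 4 R 2, but not 1 R 2.
Euclidean (axiom 5): no — 2 R 1 and 2 R 6, but not 1 R 6.
So F validates K, D; T would additionally require R to be reflexive. The strongest is D.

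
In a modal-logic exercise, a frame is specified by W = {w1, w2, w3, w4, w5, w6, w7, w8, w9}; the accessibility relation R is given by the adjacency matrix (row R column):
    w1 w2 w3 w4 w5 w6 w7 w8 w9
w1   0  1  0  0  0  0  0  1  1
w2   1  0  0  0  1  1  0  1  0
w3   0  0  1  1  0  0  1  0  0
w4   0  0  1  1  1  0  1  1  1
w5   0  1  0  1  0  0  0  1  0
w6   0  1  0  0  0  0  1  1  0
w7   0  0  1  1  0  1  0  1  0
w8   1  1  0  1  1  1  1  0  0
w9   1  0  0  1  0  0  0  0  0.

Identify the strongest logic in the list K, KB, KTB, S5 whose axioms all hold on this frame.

KB

Symmetric (axiom B): yes — every pair in R has its reverse in R.
Reflexive (axiom T): no — w1 is not related to itself.
Euclidean (axiom 5): no — w1 R w2 and w1 R w9, but not w2 R w9.
So F validates K, KB; KTB would additionally require R to be reflexive. The strongest is KB.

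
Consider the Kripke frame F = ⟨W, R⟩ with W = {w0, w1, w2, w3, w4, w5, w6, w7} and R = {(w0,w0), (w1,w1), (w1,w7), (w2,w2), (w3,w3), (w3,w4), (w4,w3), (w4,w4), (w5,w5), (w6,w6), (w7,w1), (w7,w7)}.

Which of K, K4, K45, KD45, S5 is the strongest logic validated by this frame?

Transitive (axiom 4): yes — every two-step R-path is closed by a direct edge.
Euclidean (axiom 5): yes — any two successors of a common world are R-related.
Serial (axiom D): yes — every world has a successor (e.g. w0 R w0).
Reflexive (axiom T): yes — every world is R-related to itself.
So F validates K, K4, K45, KD45, S5. The strongest is S5.

S5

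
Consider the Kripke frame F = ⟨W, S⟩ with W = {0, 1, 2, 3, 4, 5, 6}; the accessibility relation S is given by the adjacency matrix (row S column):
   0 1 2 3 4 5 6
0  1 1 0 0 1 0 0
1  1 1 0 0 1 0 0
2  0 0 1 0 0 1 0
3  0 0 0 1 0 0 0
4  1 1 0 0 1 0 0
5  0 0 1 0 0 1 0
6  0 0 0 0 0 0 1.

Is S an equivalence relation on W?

Yes

Reflexive: yes — every world is S-related to itself.
Symmetric: yes — every pair in S has its reverse in S.
Transitive: yes — every two-step S-path is closed by a direct edge.
So S is an equivalence relation.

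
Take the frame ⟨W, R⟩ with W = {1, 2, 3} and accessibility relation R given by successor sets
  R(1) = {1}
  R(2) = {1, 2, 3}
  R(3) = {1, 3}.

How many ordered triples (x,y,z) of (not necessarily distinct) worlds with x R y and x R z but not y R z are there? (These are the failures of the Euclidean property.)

4

Enumerating: (2,1,2), (2,1,3), (2,3,2), (3,1,3).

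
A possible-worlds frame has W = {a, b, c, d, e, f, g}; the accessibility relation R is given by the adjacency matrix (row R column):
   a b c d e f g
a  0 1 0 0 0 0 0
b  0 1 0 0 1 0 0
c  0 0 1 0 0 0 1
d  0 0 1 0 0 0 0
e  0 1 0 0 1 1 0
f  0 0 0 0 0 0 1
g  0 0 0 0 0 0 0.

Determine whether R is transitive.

No

Transitive: no — a R b and b R e, but not a R e.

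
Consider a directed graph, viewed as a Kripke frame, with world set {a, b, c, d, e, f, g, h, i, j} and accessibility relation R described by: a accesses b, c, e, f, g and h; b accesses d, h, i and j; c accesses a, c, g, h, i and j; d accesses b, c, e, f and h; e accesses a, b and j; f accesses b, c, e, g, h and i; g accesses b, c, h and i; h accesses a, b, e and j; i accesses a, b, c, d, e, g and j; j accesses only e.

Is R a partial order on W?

No

Reflexive: no — a is not related to itself.
Transitive: no — a R b and b R d, but not a R d.
Antisymmetric: no — a R c and c R a with a ≠ c.
So R is not a partial order.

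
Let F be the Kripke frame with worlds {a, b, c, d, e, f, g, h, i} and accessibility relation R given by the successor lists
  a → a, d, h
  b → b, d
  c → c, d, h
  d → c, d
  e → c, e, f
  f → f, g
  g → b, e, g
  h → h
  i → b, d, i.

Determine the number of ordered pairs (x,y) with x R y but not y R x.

Enumerating: (a,d), (a,h), (b,d), (c,h), (e,c), (e,f), (f,g), (g,b), (g,e), (i,b), (i,d).

11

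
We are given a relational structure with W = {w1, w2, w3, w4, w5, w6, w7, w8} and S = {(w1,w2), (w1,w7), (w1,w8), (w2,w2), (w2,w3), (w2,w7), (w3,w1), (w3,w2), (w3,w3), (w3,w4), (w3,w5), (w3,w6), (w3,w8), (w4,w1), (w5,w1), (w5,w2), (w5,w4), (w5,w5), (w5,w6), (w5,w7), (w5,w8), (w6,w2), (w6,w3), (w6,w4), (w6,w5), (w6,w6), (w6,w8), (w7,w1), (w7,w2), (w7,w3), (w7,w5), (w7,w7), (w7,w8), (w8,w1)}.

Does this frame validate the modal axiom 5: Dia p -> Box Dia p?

No

The schema 5 characterises exactly the Euclidean frames.
Euclidean: no — w1 S w2 and w1 S w8, but not w2 S w8.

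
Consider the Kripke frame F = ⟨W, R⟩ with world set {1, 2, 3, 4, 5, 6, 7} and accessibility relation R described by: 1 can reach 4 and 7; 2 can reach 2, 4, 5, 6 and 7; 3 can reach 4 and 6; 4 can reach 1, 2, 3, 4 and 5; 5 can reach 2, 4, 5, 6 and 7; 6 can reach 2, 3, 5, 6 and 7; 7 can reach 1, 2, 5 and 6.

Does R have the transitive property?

Transitive: no — 1 R 4 and 4 R 2, but not 1 R 2.

No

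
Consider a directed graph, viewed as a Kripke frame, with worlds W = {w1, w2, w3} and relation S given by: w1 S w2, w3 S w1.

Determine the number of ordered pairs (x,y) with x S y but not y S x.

2

Enumerating: (w1,w2), (w3,w1).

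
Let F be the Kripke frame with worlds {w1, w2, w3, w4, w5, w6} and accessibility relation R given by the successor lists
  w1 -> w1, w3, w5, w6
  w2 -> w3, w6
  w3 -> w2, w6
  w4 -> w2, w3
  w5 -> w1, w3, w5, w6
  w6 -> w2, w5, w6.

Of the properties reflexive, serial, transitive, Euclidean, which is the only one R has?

serial

Reflexive: no — w2 is not related to itself.
Serial: yes — every world has a successor (e.g. w1 R w1).
Transitive: no — w1 R w3 and w3 R w2, but not w1 R w2.
Euclidean: no — w1 R w3 and w1 R w5, but not w3 R w5.
Only serial holds.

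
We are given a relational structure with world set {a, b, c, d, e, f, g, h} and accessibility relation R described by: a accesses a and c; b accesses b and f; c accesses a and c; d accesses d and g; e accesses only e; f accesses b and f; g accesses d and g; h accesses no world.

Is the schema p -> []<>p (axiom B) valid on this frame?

Axiom B corresponds to the accessibility relation being symmetric.
Symmetric: yes — every pair in R has its reverse in R.

Yes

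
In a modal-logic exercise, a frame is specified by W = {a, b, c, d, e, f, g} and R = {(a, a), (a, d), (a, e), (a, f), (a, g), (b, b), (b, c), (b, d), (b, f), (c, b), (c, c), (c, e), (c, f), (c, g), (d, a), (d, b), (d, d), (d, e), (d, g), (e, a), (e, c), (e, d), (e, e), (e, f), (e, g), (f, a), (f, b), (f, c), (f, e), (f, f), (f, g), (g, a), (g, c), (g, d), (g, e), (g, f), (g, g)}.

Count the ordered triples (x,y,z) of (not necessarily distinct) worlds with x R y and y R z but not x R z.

36

Enumerating: (a,d,b), (a,e,c), (a,f,b), (a,f,c), (a,g,c), (b,c,e), (b,c,g), (b,d,a), (b,d,e), (b,d,g), (b,f,a), (b,f,e), … and 24 more.
Total: 36.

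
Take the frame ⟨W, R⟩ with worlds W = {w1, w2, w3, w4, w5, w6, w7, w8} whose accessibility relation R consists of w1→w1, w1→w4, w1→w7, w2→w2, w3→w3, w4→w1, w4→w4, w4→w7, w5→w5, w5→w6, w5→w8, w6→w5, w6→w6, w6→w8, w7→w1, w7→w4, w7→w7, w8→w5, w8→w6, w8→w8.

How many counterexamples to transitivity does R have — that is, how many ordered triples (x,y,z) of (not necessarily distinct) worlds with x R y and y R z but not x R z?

R is transitive; there are no such tuples.

0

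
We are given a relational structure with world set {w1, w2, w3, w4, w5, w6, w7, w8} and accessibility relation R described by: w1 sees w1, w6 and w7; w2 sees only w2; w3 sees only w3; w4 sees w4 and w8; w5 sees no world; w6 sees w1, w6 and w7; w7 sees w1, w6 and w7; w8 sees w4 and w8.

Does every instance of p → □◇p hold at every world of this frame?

Yes

By correspondence theory, B is valid on a frame iff R is symmetric.
Symmetric: yes — every pair in R has its reverse in R.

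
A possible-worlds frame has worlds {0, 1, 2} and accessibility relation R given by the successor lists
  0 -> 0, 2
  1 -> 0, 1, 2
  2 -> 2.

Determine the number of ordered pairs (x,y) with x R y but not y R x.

Enumerating: (0,2), (1,0), (1,2).

3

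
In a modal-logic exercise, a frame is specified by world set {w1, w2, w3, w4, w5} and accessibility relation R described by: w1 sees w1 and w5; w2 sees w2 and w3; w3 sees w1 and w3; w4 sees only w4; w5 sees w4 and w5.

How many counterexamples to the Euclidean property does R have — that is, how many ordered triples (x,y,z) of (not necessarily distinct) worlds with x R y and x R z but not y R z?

4

Enumerating: (w1,w5,w1), (w2,w3,w2), (w3,w1,w3), (w5,w4,w5).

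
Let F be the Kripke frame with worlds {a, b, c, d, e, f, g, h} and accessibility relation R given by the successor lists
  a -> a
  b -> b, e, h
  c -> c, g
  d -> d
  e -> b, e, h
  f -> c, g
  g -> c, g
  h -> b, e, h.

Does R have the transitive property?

Transitive: yes — every two-step R-path is closed by a direct edge.

Yes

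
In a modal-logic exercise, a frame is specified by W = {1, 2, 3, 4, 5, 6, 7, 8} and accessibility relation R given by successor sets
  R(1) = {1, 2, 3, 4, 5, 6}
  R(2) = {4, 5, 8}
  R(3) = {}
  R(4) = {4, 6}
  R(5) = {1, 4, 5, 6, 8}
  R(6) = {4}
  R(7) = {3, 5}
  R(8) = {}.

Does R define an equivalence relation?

Reflexive: no — 2 is not related to itself.
Symmetric: no — 1 R 2 but not 2 R 1.
Transitive: no — 1 R 2 and 2 R 8, but not 1 R 8.
So R is not an equivalence relation.

No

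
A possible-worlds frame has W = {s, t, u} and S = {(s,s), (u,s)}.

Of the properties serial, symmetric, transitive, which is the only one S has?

Serial: no — t has no S-successor.
Symmetric: no — u S s but not s S u.
Transitive: yes — every two-step S-path is closed by a direct edge.
Only transitive holds.

transitive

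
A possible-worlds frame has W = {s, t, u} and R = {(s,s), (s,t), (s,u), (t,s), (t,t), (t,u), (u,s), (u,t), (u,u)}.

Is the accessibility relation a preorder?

Yes

Reflexive: yes — every world is R-related to itself.
Transitive: yes — every two-step R-path is closed by a direct edge.
So R is a preorder.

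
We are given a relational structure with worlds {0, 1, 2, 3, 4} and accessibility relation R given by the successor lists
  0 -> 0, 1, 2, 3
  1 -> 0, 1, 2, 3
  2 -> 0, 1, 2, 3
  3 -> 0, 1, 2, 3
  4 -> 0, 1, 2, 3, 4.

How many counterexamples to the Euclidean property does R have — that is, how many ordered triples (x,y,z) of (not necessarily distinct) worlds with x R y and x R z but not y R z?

Enumerating: (4,0,4), (4,1,4), (4,2,4), (4,3,4).

4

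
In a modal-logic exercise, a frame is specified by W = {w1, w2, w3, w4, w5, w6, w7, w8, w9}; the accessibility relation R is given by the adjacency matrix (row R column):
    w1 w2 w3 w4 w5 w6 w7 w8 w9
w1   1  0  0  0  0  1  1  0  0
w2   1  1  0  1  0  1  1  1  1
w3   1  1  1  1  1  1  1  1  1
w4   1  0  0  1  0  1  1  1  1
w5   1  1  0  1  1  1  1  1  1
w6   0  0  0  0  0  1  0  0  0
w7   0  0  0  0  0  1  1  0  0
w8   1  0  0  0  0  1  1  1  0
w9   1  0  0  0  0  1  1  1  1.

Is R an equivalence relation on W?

No

Reflexive: yes — every world is R-related to itself.
Symmetric: no — w1 R w6 but not w6 R w1.
Transitive: yes — every two-step R-path is closed by a direct edge.
So R is not an equivalence relation.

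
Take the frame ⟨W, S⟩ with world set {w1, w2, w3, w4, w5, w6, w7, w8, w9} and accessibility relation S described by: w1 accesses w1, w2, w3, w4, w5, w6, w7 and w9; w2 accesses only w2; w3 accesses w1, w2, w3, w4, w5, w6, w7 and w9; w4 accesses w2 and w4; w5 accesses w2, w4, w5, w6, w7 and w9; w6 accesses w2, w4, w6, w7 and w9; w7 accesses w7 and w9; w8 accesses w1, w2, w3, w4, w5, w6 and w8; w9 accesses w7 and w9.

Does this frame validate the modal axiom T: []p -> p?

By correspondence theory, T is valid on a frame iff S is reflexive.
Reflexive: yes — every world is S-related to itself.

Yes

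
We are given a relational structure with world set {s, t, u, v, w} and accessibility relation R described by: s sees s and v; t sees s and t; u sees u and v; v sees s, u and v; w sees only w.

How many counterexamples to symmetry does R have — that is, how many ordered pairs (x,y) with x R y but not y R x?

Enumerating: (t,s).

1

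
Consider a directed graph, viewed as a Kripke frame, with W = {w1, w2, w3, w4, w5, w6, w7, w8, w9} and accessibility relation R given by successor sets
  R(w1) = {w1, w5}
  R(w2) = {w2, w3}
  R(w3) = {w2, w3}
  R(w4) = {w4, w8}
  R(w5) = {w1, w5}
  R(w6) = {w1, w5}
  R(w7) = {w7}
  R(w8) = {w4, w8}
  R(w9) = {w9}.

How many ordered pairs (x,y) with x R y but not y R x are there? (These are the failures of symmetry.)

Enumerating: (w6,w1), (w6,w5).

2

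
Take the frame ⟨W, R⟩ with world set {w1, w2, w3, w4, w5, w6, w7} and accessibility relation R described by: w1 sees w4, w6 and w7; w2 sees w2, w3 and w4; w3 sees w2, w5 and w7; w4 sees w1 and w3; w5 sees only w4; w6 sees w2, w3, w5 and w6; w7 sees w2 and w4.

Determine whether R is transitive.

No

Transitive: no — w1 R w4 and w4 R w3, but not w1 R w3.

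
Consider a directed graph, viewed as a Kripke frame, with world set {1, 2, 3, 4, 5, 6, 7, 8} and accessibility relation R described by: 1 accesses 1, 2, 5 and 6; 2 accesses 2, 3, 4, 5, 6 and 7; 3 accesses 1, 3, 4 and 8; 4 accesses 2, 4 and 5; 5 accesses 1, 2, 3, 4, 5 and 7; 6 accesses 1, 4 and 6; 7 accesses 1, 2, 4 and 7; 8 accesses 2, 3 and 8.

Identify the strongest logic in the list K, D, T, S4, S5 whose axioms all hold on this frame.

Serial (axiom D): yes — every world has a successor (e.g. 1 R 1).
Reflexive (axiom T): yes — every world is R-related to itself.
Transitive (axiom 4): no — 1 R 2 and 2 R 3, but not 1 R 3.
Euclidean (axiom 5): no — 1 R 5 and 1 R 6, but not 5 R 6.
So F validates K, D, T; S4 would additionally require R to be transitive. The strongest is T.

T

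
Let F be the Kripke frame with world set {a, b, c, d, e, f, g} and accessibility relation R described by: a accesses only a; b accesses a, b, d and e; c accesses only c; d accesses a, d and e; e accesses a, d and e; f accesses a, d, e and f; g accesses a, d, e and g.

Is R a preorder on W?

Reflexive: yes — every world is R-related to itself.
Transitive: yes — every two-step R-path is closed by a direct edge.
So R is a preorder.

Yes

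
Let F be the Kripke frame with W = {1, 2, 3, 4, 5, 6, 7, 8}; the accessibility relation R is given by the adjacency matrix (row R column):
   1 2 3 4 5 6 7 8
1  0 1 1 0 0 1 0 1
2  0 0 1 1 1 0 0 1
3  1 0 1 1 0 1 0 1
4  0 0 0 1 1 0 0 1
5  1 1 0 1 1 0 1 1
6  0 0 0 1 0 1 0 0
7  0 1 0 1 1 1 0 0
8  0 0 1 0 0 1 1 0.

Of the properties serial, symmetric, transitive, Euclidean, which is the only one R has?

Serial: yes — every world has a successor (e.g. 1 R 2).
Symmetric: no — 1 R 2 but not 2 R 1.
Transitive: no — 1 R 2 and 2 R 4, but not 1 R 4.
Euclidean: no — 1 R 2 and 1 R 6, but not 2 R 6.
Only serial holds.

serial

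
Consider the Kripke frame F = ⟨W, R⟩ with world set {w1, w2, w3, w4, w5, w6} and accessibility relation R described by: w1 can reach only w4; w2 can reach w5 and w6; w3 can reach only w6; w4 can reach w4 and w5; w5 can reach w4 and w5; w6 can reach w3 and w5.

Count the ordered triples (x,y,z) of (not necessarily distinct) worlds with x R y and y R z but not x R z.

Enumerating: (w1,w4,w5), (w2,w5,w4), (w2,w6,w3), (w3,w6,w3), (w3,w6,w5), (w6,w3,w6), (w6,w5,w4).

7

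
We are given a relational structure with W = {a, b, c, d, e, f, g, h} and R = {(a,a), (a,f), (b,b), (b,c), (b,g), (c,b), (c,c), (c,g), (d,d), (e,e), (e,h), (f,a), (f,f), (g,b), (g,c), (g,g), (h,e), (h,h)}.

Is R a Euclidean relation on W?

Yes

Euclidean: yes — any two successors of a common world are R-related.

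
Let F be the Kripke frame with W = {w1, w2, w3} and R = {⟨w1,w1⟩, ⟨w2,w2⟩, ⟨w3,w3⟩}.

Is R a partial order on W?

Yes

Reflexive: yes — every world is R-related to itself.
Transitive: yes — every two-step R-path is closed by a direct edge.
Antisymmetric: yes — no distinct pair is related both ways.
So R is a partial order.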